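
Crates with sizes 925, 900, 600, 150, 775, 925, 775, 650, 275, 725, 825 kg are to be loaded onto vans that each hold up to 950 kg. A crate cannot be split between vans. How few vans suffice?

9

Total = 925 + 925 + 900 + 825 + 775 + 775 + 725 + 650 + 600 + 275 + 150 = 7525 kg.
Lower bound: ⌈7525/950⌉ = 8 vans.
Also, 9 crates each exceed 475 kg, and no two of those can share a van, so at least 9 vans are needed.
A packing using 9 vans:
  van 1: 925 = 925
  van 2: 925 = 925
  van 3: 900 = 900
  van 4: 825 = 825
  van 5: 775 + 150 = 925
  van 6: 775 = 775
  van 7: 725 = 725
  van 8: 650 + 275 = 925
  van 9: 600 = 600
This matches the lower bound, so 9 is optimal.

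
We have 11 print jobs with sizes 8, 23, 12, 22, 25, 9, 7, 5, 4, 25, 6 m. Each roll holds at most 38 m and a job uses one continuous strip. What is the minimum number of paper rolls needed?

Total = 25 + 25 + 23 + 22 + 12 + 9 + 8 + 7 + 6 + 5 + 4 = 146 m.
Lower bound: ⌈146/38⌉ = 4 paper rolls.
A packing using 4 paper rolls:
  roll 1: 25 + 12 = 37
  roll 2: 25 + 9 + 4 = 38
  roll 3: 23 + 8 + 7 = 38
  roll 4: 22 + 6 + 5 = 33
This matches the lower bound, so 4 is optimal.

4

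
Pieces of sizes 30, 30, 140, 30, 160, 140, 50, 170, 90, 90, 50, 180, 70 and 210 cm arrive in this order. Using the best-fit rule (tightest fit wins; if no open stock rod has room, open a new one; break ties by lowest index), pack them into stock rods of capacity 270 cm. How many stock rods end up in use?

  30 → stock rod 1 (new)  [load 30/270]
  30 → stock rod 1  [load 60/270]
  140 → stock rod 1  [load 200/270]
  30 → stock rod 1  [load 230/270]
  160 → stock rod 2 (new)  [load 160/270]
  140 → stock rod 3 (new)  [load 140/270]
  50 → stock rod 2  [load 210/270]
  170 → stock rod 4 (new)  [load 170/270]
  90 → stock rod 4  [load 260/270]
  90 → stock rod 3  [load 230/270]
  50 → stock rod 2  [load 260/270]
  180 → stock rod 5 (new)  [load 180/270]
  70 → stock rod 5  [load 250/270]
  210 → stock rod 6 (new)  [load 210/270]
6 stock rods opened.

6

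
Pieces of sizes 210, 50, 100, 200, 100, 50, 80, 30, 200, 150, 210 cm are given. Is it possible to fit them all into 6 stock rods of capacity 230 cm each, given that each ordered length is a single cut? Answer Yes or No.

No

Total = 1380 cm; ⌈1380/230⌉ = 6.
The bound of 6 does not rule out 6, but exhaustive search shows no assignment into 6 stock rods of capacity 230 cm exists — the minimum is 7.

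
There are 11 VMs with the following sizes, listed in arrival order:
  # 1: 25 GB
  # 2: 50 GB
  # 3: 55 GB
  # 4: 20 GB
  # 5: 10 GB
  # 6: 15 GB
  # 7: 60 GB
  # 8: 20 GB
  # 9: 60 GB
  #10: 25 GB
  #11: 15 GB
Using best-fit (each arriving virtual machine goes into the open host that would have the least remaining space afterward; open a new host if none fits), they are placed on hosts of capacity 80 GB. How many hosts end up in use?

  25 → host 1 (new)  [load 25/80]
  50 → host 1  [load 75/80]
  55 → host 2 (new)  [load 55/80]
  20 → host 2  [load 75/80]
  10 → host 3 (new)  [load 10/80]
  15 → host 3  [load 25/80]
  60 → host 4 (new)  [load 60/80]
  20 → host 4  [load 80/80]
  60 → host 5 (new)  [load 60/80]
  25 → host 3  [load 50/80]
  15 → host 5  [load 75/80]
5 hosts opened.

5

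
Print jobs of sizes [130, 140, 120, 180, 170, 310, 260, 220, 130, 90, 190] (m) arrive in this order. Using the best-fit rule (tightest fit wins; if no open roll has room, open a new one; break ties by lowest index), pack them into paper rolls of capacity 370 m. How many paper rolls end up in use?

6

  130 → roll 1 (new)  [load 130/370]
  140 → roll 1  [load 270/370]
  120 → roll 2 (new)  [load 120/370]
  180 → roll 2  [load 300/370]
  170 → roll 3 (new)  [load 170/370]
  310 → roll 4 (new)  [load 310/370]
  260 → roll 5 (new)  [load 260/370]
  220 → roll 6 (new)  [load 220/370]
  130 → roll 6  [load 350/370]
  90 → roll 1  [load 360/370]
  190 → roll 3  [load 360/370]
6 paper rolls opened.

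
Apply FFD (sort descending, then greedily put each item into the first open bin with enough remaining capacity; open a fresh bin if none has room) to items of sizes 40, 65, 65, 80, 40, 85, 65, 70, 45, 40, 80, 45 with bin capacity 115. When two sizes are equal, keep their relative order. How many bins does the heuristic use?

Sorted descending: 85, 80, 80, 70, 65, 65, 65, 45, 45, 40, 40, 40.
  85 → bin 1 (new)  [load 85/115]
  80 → bin 2 (new)  [load 80/115]
  80 → bin 3 (new)  [load 80/115]
  70 → bin 4 (new)  [load 70/115]
  65 → bin 5 (new)  [load 65/115]
  65 → bin 6 (new)  [load 65/115]
  65 → bin 7 (new)  [load 65/115]
  45 → bin 4  [load 115/115]
  45 → bin 5  [load 110/115]
  40 → bin 6  [load 105/115]
  40 → bin 7  [load 105/115]
  40 → bin 8 (new)  [load 40/115]
8 bins opened.

8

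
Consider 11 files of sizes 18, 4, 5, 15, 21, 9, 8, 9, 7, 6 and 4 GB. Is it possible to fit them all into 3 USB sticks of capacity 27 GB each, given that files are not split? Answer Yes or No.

No

Total = 106 GB; ⌈106/27⌉ = 4.
At least 4 USB sticks are required, but only 3 are allowed.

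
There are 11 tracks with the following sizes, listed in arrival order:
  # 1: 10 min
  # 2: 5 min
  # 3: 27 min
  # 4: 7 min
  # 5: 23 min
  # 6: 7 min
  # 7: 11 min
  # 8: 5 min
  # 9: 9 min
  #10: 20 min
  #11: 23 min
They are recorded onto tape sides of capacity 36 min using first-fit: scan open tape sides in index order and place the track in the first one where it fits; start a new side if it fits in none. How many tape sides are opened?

5

  10 → side 1 (new)  [load 10/36]
  5 → side 1  [load 15/36]
  27 → side 2 (new)  [load 27/36]
  7 → side 1  [load 22/36]
  23 → side 3 (new)  [load 23/36]
  7 → side 1  [load 29/36]
  11 → side 3  [load 34/36]
  5 → side 1  [load 34/36]
  9 → side 2  [load 36/36]
  20 → side 4 (new)  [load 20/36]
  23 → side 5 (new)  [load 23/36]
5 tape sides opened.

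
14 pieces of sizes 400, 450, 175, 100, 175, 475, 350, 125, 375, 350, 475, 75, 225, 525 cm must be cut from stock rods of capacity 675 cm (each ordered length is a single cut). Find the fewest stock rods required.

Total = 525 + 475 + 475 + 450 + 400 + 375 + 350 + 350 + 225 + 175 + 175 + 125 + 100 + 75 = 4275 cm.
Lower bound: ⌈4275/675⌉ = 7 stock rods.
Also, 8 pieces each exceed 675/2 cm, and no two of those can share a stock rod, so at least 8 stock rods are needed.
A packing using 8 stock rods:
  stock rod 1: 525 + 125 = 650
  stock rod 2: 475 + 175 = 650
  stock rod 3: 475 + 175 = 650
  stock rod 4: 450 + 225 = 675
  stock rod 5: 400 + 100 + 75 = 575
  stock rod 6: 375 = 375
  stock rod 7: 350 = 350
  stock rod 8: 350 = 350
This matches the lower bound, so 8 is optimal.

8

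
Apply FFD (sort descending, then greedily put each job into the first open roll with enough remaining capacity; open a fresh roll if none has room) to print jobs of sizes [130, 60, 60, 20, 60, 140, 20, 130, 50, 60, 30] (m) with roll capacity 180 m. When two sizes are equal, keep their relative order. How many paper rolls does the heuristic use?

Sorted descending: 140, 130, 130, 60, 60, 60, 60, 50, 30, 20, 20.
  140 → roll 1 (new)  [load 140/180]
  130 → roll 2 (new)  [load 130/180]
  130 → roll 3 (new)  [load 130/180]
  60 → roll 4 (new)  [load 60/180]
  60 → roll 4  [load 120/180]
  60 → roll 4  [load 180/180]
  60 → roll 5 (new)  [load 60/180]
  50 → roll 2  [load 180/180]
  30 → roll 1  [load 170/180]
  20 → roll 3  [load 150/180]
  20 → roll 3  [load 170/180]
5 paper rolls opened.

5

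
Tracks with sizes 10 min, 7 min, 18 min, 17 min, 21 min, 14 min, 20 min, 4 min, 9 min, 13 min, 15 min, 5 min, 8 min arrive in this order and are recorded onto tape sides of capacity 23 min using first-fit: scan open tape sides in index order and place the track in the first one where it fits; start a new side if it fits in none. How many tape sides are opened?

  10 → side 1 (new)  [load 10/23]
  7 → side 1  [load 17/23]
  18 → side 2 (new)  [load 18/23]
  17 → side 3 (new)  [load 17/23]
  21 → side 4 (new)  [load 21/23]
  14 → side 5 (new)  [load 14/23]
  20 → side 6 (new)  [load 20/23]
  4 → side 1  [load 21/23]
  9 → side 5  [load 23/23]
  13 → side 7 (new)  [load 13/23]
  15 → side 8 (new)  [load 15/23]
  5 → side 2  [load 23/23]
  8 → side 7  [load 21/23]
8 tape sides opened.

8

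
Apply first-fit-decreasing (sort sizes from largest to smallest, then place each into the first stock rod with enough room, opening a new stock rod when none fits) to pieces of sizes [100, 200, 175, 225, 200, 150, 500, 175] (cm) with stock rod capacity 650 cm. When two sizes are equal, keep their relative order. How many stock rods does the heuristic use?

Sorted descending: 500, 225, 200, 200, 175, 175, 150, 100.
  500 → stock rod 1 (new)  [load 500/650]
  225 → stock rod 2 (new)  [load 225/650]
  200 → stock rod 2  [load 425/650]
  200 → stock rod 2  [load 625/650]
  175 → stock rod 3 (new)  [load 175/650]
  175 → stock rod 3  [load 350/650]
  150 → stock rod 1  [load 650/650]
  100 → stock rod 3  [load 450/650]
3 stock rods opened.

3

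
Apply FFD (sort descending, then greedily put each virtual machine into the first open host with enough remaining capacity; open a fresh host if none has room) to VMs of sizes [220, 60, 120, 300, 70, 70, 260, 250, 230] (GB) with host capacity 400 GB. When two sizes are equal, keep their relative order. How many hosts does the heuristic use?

5

Sorted descending: 300, 260, 250, 230, 220, 120, 70, 70, 60.
  300 → host 1 (new)  [load 300/400]
  260 → host 2 (new)  [load 260/400]
  250 → host 3 (new)  [load 250/400]
  230 → host 4 (new)  [load 230/400]
  220 → host 5 (new)  [load 220/400]
  120 → host 2  [load 380/400]
  70 → host 1  [load 370/400]
  70 → host 3  [load 320/400]
  60 → host 3  [load 380/400]
5 hosts opened.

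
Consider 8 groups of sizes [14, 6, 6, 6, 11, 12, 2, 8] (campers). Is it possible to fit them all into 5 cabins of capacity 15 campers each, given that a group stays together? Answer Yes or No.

Yes

A valid assignment using 5 cabins:
  cabin 1: 14 = 14
  cabin 2: 12 + 2 = 14
  cabin 3: 11 = 11
  cabin 4: 8 + 6 = 14
  cabin 5: 6 + 6 = 12
Every load is within 15 campers, so 5 cabins suffice.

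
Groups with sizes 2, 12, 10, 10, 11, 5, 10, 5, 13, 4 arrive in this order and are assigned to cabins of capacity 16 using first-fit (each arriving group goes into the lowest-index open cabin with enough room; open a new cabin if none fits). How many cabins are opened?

  2 → cabin 1 (new)  [load 2/16]
  12 → cabin 1  [load 14/16]
  10 → cabin 2 (new)  [load 10/16]
  10 → cabin 3 (new)  [load 10/16]
  11 → cabin 4 (new)  [load 11/16]
  5 → cabin 2  [load 15/16]
  10 → cabin 5 (new)  [load 10/16]
  5 → cabin 3  [load 15/16]
  13 → cabin 6 (new)  [load 13/16]
  4 → cabin 4  [load 15/16]
6 cabins opened.

6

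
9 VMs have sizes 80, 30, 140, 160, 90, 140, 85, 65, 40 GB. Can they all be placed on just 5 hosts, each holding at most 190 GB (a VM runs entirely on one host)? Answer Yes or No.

Yes

A valid assignment using 5 hosts:
  host 1: 160 + 30 = 190
  host 2: 140 + 40 = 180
  host 3: 140 = 140
  host 4: 90 + 85 = 175
  host 5: 80 + 65 = 145
Every load is within 190 GB, so 5 hosts suffice.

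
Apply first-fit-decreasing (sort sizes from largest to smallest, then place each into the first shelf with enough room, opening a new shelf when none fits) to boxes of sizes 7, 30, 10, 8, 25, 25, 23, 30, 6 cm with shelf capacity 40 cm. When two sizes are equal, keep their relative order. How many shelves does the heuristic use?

5

Sorted descending: 30, 30, 25, 25, 23, 10, 8, 7, 6.
  30 → shelf 1 (new)  [load 30/40]
  30 → shelf 2 (new)  [load 30/40]
  25 → shelf 3 (new)  [load 25/40]
  25 → shelf 4 (new)  [load 25/40]
  23 → shelf 5 (new)  [load 23/40]
  10 → shelf 1  [load 40/40]
  8 → shelf 2  [load 38/40]
  7 → shelf 3  [load 32/40]
  6 → shelf 3  [load 38/40]
5 shelves opened.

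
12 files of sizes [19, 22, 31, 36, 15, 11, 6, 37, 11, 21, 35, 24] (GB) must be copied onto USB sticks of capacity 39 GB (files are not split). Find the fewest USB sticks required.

Total = 37 + 36 + 35 + 31 + 24 + 22 + 21 + 19 + 15 + 11 + 11 + 6 = 268 GB.
Lower bound: ⌈268/39⌉ = 7 USB sticks.
A packing using 8 USB sticks:
  USB stick 1: 37 = 37
  USB stick 2: 36 = 36
  USB stick 3: 35 = 35
  USB stick 4: 31 + 6 = 37
  USB stick 5: 24 + 15 = 39
  USB stick 6: 22 + 11 = 33
  USB stick 7: 21 + 11 = 32
  USB stick 8: 19 = 19
No arrangement into 7 USB sticks stays within capacity, so 8 is optimal.

8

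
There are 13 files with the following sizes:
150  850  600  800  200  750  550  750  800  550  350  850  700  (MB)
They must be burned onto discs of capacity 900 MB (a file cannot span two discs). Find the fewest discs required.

10

Total = 850 + 850 + 800 + 800 + 750 + 750 + 700 + 600 + 550 + 550 + 350 + 200 + 150 = 7900 MB.
Lower bound: ⌈7900/900⌉ = 9 discs.
Also, 10 files each exceed 450 MB, and no two of those can share a disc, so at least 10 discs are needed.
A packing using 10 discs:
  disc 1: 850 = 850
  disc 2: 850 = 850
  disc 3: 800 = 800
  disc 4: 800 = 800
  disc 5: 750 + 150 = 900
  disc 6: 750 = 750
  disc 7: 700 + 200 = 900
  disc 8: 600 = 600
  disc 9: 550 + 350 = 900
  disc 10: 550 = 550
This matches the lower bound, so 10 is optimal.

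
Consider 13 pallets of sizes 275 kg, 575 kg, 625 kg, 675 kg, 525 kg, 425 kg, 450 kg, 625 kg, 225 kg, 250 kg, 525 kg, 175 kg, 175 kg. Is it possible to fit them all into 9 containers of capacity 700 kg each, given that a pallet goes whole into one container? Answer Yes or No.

Yes

A valid assignment using 9 containers:
  container 1: 675 = 675
  container 2: 625 = 625
  container 3: 625 = 625
  container 4: 575 = 575
  container 5: 525 + 175 = 700
  container 6: 525 + 175 = 700
  container 7: 450 + 250 = 700
  container 8: 425 + 275 = 700
  container 9: 225 = 225
Every load is within 700 kg, so 9 containers suffice.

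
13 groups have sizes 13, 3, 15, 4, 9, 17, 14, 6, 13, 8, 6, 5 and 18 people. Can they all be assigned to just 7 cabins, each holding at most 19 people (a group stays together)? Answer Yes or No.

No

Total = 131 people; ⌈131/19⌉ = 7.
The bound of 7 does not rule out 7, but exhaustive search shows no assignment into 7 cabins of capacity 19 people exists — the minimum is 8.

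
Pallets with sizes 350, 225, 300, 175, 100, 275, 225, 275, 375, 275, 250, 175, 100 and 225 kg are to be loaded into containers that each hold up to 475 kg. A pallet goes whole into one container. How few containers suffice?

Total = 375 + 350 + 300 + 275 + 275 + 275 + 250 + 225 + 225 + 225 + 175 + 175 + 100 + 100 = 3325 kg.
Lower bound: ⌈3325/475⌉ = 7 containers.
A packing using 8 containers:
  container 1: 375 + 100 = 475
  container 2: 350 + 100 = 450
  container 3: 300 + 175 = 475
  container 4: 275 + 175 = 450
  container 5: 275 = 275
  container 6: 275 = 275
  container 7: 250 + 225 = 475
  container 8: 225 + 225 = 450
No arrangement into 7 containers stays within capacity, so 8 is optimal.

8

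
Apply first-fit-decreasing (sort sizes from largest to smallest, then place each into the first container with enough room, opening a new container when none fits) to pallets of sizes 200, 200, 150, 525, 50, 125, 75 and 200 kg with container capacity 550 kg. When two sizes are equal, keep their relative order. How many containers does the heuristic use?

Sorted descending: 525, 200, 200, 200, 150, 125, 75, 50.
  525 → container 1 (new)  [load 525/550]
  200 → container 2 (new)  [load 200/550]
  200 → container 2  [load 400/550]
  200 → container 3 (new)  [load 200/550]
  150 → container 2  [load 550/550]
  125 → container 3  [load 325/550]
  75 → container 3  [load 400/550]
  50 → container 3  [load 450/550]
3 containers opened.

3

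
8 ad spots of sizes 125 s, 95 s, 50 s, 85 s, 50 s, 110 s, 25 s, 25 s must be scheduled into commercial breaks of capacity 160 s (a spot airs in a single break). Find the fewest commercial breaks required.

4

Total = 125 + 110 + 95 + 85 + 50 + 50 + 25 + 25 = 565 s.
Lower bound: ⌈565/160⌉ = 4 commercial breaks.
A packing using 4 commercial breaks:
  break 1: 125 + 25 = 150
  break 2: 110 + 50 = 160
  break 3: 95 + 50 = 145
  break 4: 85 + 25 = 110
This matches the lower bound, so 4 is optimal.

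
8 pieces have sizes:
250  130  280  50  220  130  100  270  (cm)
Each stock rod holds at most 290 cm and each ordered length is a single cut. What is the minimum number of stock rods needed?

6

Total = 280 + 270 + 250 + 220 + 130 + 130 + 100 + 50 = 1430 cm.
Lower bound: ⌈1430/290⌉ = 5 stock rods.
A packing using 6 stock rods:
  stock rod 1: 280 = 280
  stock rod 2: 270 = 270
  stock rod 3: 250 = 250
  stock rod 4: 220 + 50 = 270
  stock rod 5: 130 + 130 = 260
  stock rod 6: 100 = 100
No arrangement into 5 stock rods stays within capacity, so 6 is optimal.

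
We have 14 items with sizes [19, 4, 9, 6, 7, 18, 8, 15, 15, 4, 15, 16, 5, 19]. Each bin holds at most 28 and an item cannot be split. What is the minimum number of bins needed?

Total = 19 + 19 + 18 + 16 + 15 + 15 + 15 + 9 + 8 + 7 + 6 + 5 + 4 + 4 = 160.
Lower bound: ⌈160/28⌉ = 6 bins.
Also, 7 items each exceed 14, and no two of those can share a bin, so at least 7 bins are needed.
A packing using 7 bins:
  bin 1: 19 + 9 = 28
  bin 2: 19 + 8 = 27
  bin 3: 18 + 7 = 25
  bin 4: 16 + 6 + 5 = 27
  bin 5: 15 + 4 + 4 = 23
  bin 6: 15 = 15
  bin 7: 15 = 15
This matches the lower bound, so 7 is optimal.

7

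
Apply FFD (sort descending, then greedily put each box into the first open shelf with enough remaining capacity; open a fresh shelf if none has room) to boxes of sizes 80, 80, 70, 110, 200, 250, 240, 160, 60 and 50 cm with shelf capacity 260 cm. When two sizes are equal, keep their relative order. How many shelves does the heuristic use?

Sorted descending: 250, 240, 200, 160, 110, 80, 80, 70, 60, 50.
  250 → shelf 1 (new)  [load 250/260]
  240 → shelf 2 (new)  [load 240/260]
  200 → shelf 3 (new)  [load 200/260]
  160 → shelf 4 (new)  [load 160/260]
  110 → shelf 5 (new)  [load 110/260]
  80 → shelf 4  [load 240/260]
  80 → shelf 5  [load 190/260]
  70 → shelf 5  [load 260/260]
  60 → shelf 3  [load 260/260]
  50 → shelf 6 (new)  [load 50/260]
6 shelves opened.

6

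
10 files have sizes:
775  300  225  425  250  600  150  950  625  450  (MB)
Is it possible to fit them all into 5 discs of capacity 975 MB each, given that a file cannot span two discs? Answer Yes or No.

Total = 4750 MB; ⌈4750/975⌉ = 5.
The bound of 5 does not rule out 5, but exhaustive search shows no assignment into 5 discs of capacity 975 MB exists — the minimum is 6.

No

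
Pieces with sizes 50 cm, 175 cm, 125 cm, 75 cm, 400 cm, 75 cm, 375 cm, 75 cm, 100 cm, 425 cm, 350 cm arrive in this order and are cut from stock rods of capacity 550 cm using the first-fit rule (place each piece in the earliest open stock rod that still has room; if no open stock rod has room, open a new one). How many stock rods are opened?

5

  50 → stock rod 1 (new)  [load 50/550]
  175 → stock rod 1  [load 225/550]
  125 → stock rod 1  [load 350/550]
  75 → stock rod 1  [load 425/550]
  400 → stock rod 2 (new)  [load 400/550]
  75 → stock rod 1  [load 500/550]
  375 → stock rod 3 (new)  [load 375/550]
  75 → stock rod 2  [load 475/550]
  100 → stock rod 3  [load 475/550]
  425 → stock rod 4 (new)  [load 425/550]
  350 → stock rod 5 (new)  [load 350/550]
5 stock rods opened.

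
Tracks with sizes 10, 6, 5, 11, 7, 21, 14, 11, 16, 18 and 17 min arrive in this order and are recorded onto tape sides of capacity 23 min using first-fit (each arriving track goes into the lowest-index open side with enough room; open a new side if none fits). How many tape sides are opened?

  10 → side 1 (new)  [load 10/23]
  6 → side 1  [load 16/23]
  5 → side 1  [load 21/23]
  11 → side 2 (new)  [load 11/23]
  7 → side 2  [load 18/23]
  21 → side 3 (new)  [load 21/23]
  14 → side 4 (new)  [load 14/23]
  11 → side 5 (new)  [load 11/23]
  16 → side 6 (new)  [load 16/23]
  18 → side 7 (new)  [load 18/23]
  17 → side 8 (new)  [load 17/23]
8 tape sides opened.

8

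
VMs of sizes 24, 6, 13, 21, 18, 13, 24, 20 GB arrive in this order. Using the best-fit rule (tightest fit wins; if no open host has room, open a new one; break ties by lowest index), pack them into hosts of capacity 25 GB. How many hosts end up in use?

  24 → host 1 (new)  [load 24/25]
  6 → host 2 (new)  [load 6/25]
  13 → host 2  [load 19/25]
  21 → host 3 (new)  [load 21/25]
  18 → host 4 (new)  [load 18/25]
  13 → host 5 (new)  [load 13/25]
  24 → host 6 (new)  [load 24/25]
  20 → host 7 (new)  [load 20/25]
7 hosts opened.

7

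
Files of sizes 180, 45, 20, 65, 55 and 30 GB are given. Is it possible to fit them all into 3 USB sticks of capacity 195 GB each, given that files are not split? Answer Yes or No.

A valid assignment using 3 USB sticks:
  USB stick 1: 180 = 180
  USB stick 2: 65 + 55 + 45 + 30 = 195
  USB stick 3: 20 = 20
Every load is within 195 GB, so 3 USB sticks suffice.

Yes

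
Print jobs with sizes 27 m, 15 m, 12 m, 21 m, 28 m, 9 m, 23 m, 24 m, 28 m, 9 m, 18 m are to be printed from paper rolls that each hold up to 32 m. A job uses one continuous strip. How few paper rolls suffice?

Total = 28 + 28 + 27 + 24 + 23 + 21 + 18 + 15 + 12 + 9 + 9 = 214 m.
Lower bound: ⌈214/32⌉ = 7 paper rolls.
A packing using 8 paper rolls:
  roll 1: 28 = 28
  roll 2: 28 = 28
  roll 3: 27 = 27
  roll 4: 24 = 24
  roll 5: 23 + 9 = 32
  roll 6: 21 + 9 = 30
  roll 7: 18 + 12 = 30
  roll 8: 15 = 15
No arrangement into 7 paper rolls stays within capacity, so 8 is optimal.

8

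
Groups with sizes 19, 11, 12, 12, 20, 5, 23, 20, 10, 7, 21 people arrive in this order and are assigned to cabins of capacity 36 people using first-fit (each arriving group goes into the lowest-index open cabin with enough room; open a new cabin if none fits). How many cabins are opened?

  19 → cabin 1 (new)  [load 19/36]
  11 → cabin 1  [load 30/36]
  12 → cabin 2 (new)  [load 12/36]
  12 → cabin 2  [load 24/36]
  20 → cabin 3 (new)  [load 20/36]
  5 → cabin 1  [load 35/36]
  23 → cabin 4 (new)  [load 23/36]
  20 → cabin 5 (new)  [load 20/36]
  10 → cabin 2  [load 34/36]
  7 → cabin 3  [load 27/36]
  21 → cabin 6 (new)  [load 21/36]
6 cabins opened.

6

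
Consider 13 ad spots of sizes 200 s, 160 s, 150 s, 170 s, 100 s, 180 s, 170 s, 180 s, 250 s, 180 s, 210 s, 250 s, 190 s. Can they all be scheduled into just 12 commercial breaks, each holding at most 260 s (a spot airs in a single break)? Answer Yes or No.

Yes

A valid assignment using 12 commercial breaks:
  break 1: 250 = 250
  break 2: 250 = 250
  break 3: 210 = 210
  break 4: 200 = 200
  break 5: 190 = 190
  break 6: 180 = 180
  break 7: 180 = 180
  break 8: 180 = 180
  break 9: 170 = 170
  break 10: 170 = 170
  break 11: 160 + 100 = 260
  break 12: 150 = 150
Every load is within 260 s, so 12 commercial breaks suffice.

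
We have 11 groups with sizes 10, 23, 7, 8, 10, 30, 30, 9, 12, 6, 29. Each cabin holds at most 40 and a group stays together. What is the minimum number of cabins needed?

Total = 30 + 30 + 29 + 23 + 12 + 10 + 10 + 9 + 8 + 7 + 6 = 174.
Lower bound: ⌈174/40⌉ = 5 cabins.
A packing using 5 cabins:
  cabin 1: 30 + 10 = 40
  cabin 2: 30 + 10 = 40
  cabin 3: 29 + 9 = 38
  cabin 4: 23 + 12 = 35
  cabin 5: 8 + 7 + 6 = 21
This matches the lower bound, so 5 is optimal.

5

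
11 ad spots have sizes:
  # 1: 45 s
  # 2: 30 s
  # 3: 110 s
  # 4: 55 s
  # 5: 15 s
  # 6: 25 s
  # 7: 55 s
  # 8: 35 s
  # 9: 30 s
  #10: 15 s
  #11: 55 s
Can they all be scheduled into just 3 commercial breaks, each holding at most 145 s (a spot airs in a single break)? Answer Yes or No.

No

Total = 470 s; ⌈470/145⌉ = 4.
At least 4 commercial breaks are required, but only 3 are allowed.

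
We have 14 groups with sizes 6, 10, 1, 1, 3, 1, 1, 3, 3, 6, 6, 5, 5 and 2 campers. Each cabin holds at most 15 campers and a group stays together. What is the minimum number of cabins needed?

Total = 10 + 6 + 6 + 6 + 5 + 5 + 3 + 3 + 3 + 2 + 1 + 1 + 1 + 1 = 53 campers.
Lower bound: ⌈53/15⌉ = 4 cabins.
A packing using 4 cabins:
  cabin 1: 10 + 5 = 15
  cabin 2: 6 + 6 + 3 = 15
  cabin 3: 6 + 5 + 3 + 1 = 15
  cabin 4: 3 + 2 + 1 + 1 + 1 = 8
This matches the lower bound, so 4 is optimal.

4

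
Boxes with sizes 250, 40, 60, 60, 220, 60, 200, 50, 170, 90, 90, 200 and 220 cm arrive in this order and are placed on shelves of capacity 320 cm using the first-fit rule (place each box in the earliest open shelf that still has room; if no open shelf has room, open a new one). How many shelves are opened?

  250 → shelf 1 (new)  [load 250/320]
  40 → shelf 1  [load 290/320]
  60 → shelf 2 (new)  [load 60/320]
  60 → shelf 2  [load 120/320]
  220 → shelf 3 (new)  [load 220/320]
  60 → shelf 2  [load 180/320]
  200 → shelf 4 (new)  [load 200/320]
  50 → shelf 2  [load 230/320]
  170 → shelf 5 (new)  [load 170/320]
  90 → shelf 2  [load 320/320]
  90 → shelf 3  [load 310/320]
  200 → shelf 6 (new)  [load 200/320]
  220 → shelf 7 (new)  [load 220/320]
7 shelves opened.

7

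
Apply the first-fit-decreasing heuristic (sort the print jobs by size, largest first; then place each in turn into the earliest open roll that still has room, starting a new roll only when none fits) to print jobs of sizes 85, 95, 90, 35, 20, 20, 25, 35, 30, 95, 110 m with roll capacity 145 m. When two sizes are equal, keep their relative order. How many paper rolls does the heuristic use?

5

Sorted descending: 110, 95, 95, 90, 85, 35, 35, 30, 25, 20, 20.
  110 → roll 1 (new)  [load 110/145]
  95 → roll 2 (new)  [load 95/145]
  95 → roll 3 (new)  [load 95/145]
  90 → roll 4 (new)  [load 90/145]
  85 → roll 5 (new)  [load 85/145]
  35 → roll 1  [load 145/145]
  35 → roll 2  [load 130/145]
  30 → roll 3  [load 125/145]
  25 → roll 4  [load 115/145]
  20 → roll 3  [load 145/145]
  20 → roll 4  [load 135/145]
5 paper rolls opened.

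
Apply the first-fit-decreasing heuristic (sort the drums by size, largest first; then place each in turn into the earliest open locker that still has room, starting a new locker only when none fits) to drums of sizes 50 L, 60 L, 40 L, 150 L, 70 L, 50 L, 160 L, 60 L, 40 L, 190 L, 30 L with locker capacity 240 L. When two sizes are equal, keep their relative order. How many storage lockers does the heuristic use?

Sorted descending: 190, 160, 150, 70, 60, 60, 50, 50, 40, 40, 30.
  190 → locker 1 (new)  [load 190/240]
  160 → locker 2 (new)  [load 160/240]
  150 → locker 3 (new)  [load 150/240]
  70 → locker 2  [load 230/240]
  60 → locker 3  [load 210/240]
  60 → locker 4 (new)  [load 60/240]
  50 → locker 1  [load 240/240]
  50 → locker 4  [load 110/240]
  40 → locker 4  [load 150/240]
  40 → locker 4  [load 190/240]
  30 → locker 3  [load 240/240]
4 storage lockers opened.

4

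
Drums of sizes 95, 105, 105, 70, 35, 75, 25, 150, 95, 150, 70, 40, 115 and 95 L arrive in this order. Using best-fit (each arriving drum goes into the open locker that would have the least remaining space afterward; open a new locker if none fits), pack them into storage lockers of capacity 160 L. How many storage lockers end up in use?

10

  95 → locker 1 (new)  [load 95/160]
  105 → locker 2 (new)  [load 105/160]
  105 → locker 3 (new)  [load 105/160]
  70 → locker 4 (new)  [load 70/160]
  35 → locker 2  [load 140/160]
  75 → locker 4  [load 145/160]
  25 → locker 3  [load 130/160]
  150 → locker 5 (new)  [load 150/160]
  95 → locker 6 (new)  [load 95/160]
  150 → locker 7 (new)  [load 150/160]
  70 → locker 8 (new)  [load 70/160]
  40 → locker 1  [load 135/160]
  115 → locker 9 (new)  [load 115/160]
  95 → locker 10 (new)  [load 95/160]
10 storage lockers opened.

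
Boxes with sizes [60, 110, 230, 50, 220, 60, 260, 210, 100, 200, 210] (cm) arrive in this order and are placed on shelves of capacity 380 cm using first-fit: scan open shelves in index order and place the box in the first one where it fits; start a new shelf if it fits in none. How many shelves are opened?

  60 → shelf 1 (new)  [load 60/380]
  110 → shelf 1  [load 170/380]
  230 → shelf 2 (new)  [load 230/380]
  50 → shelf 1  [load 220/380]
  220 → shelf 3 (new)  [load 220/380]
  60 → shelf 1  [load 280/380]
  260 → shelf 4 (new)  [load 260/380]
  210 → shelf 5 (new)  [load 210/380]
  100 → shelf 1  [load 380/380]
  200 → shelf 6 (new)  [load 200/380]
  210 → shelf 7 (new)  [load 210/380]
7 shelves opened.

7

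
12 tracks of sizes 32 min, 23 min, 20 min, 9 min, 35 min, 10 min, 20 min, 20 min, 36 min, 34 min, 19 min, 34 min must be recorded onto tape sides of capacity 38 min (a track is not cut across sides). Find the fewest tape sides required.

10

Total = 36 + 35 + 34 + 34 + 32 + 23 + 20 + 20 + 20 + 19 + 10 + 9 = 292 min.
Lower bound: ⌈292/38⌉ = 8 tape sides.
Also, 9 tracks each exceed 19 min, and no two of those can share a side, so at least 9 tape sides are needed.
A packing using 10 tape sides:
  side 1: 36 = 36
  side 2: 35 = 35
  side 3: 34 = 34
  side 4: 34 = 34
  side 5: 32 = 32
  side 6: 23 + 10 = 33
  side 7: 20 + 9 = 29
  side 8: 20 = 20
  side 9: 20 = 20
  side 10: 19 = 19
No arrangement into 9 tape sides stays within capacity, so 10 is optimal.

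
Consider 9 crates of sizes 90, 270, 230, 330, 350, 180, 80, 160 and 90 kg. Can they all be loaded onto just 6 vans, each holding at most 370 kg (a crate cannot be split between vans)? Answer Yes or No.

A valid assignment using 6 vans:
  van 1: 350 = 350
  van 2: 330 = 330
  van 3: 270 + 90 = 360
  van 4: 230 + 90 = 320
  van 5: 180 + 160 = 340
  van 6: 80 = 80
Every load is within 370 kg, so 6 vans suffice.

Yes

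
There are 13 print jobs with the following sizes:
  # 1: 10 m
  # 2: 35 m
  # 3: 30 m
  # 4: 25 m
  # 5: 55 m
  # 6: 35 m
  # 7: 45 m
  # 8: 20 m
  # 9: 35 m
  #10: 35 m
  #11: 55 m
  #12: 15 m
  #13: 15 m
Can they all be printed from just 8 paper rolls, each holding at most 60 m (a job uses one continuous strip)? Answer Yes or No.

A valid assignment using 8 paper rolls:
  roll 1: 55 = 55
  roll 2: 55 = 55
  roll 3: 45 + 15 = 60
  roll 4: 35 + 25 = 60
  roll 5: 35 + 20 = 55
  roll 6: 35 + 15 + 10 = 60
  roll 7: 35 = 35
  roll 8: 30 = 30
Every load is within 60 m, so 8 paper rolls suffice.

Yes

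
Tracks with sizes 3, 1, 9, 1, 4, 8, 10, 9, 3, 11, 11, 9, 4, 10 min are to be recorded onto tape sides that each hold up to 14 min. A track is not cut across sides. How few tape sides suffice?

8

Total = 11 + 11 + 10 + 10 + 9 + 9 + 9 + 8 + 4 + 4 + 3 + 3 + 1 + 1 = 93 min.
Lower bound: ⌈93/14⌉ = 7 tape sides.
Also, 8 tracks each exceed 7 min, and no two of those can share a side, so at least 8 tape sides are needed.
A packing using 8 tape sides:
  side 1: 11 + 3 = 14
  side 2: 11 + 3 = 14
  side 3: 10 + 4 = 14
  side 4: 10 + 4 = 14
  side 5: 9 + 1 + 1 = 11
  side 6: 9 = 9
  side 7: 9 = 9
  side 8: 8 = 8
This matches the lower bound, so 8 is optimal.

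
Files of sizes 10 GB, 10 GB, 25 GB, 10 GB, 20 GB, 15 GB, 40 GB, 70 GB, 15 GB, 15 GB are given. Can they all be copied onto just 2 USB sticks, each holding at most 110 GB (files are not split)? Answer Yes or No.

Total = 230 GB; ⌈230/110⌉ = 3.
At least 3 USB sticks are required, but only 2 are allowed.

No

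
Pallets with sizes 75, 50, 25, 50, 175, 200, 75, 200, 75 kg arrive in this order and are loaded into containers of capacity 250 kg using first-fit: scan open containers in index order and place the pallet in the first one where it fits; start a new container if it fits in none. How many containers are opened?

  75 → container 1 (new)  [load 75/250]
  50 → container 1  [load 125/250]
  25 → container 1  [load 150/250]
  50 → container 1  [load 200/250]
  175 → container 2 (new)  [load 175/250]
  200 → container 3 (new)  [load 200/250]
  75 → container 2  [load 250/250]
  200 → container 4 (new)  [load 200/250]
  75 → container 5 (new)  [load 75/250]
5 containers opened.

5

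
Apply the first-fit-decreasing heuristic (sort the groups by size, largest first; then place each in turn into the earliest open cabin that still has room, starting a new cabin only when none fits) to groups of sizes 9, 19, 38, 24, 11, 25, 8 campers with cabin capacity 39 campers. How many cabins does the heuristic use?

4

Sorted descending: 38, 25, 24, 19, 11, 9, 8.
  38 → cabin 1 (new)  [load 38/39]
  25 → cabin 2 (new)  [load 25/39]
  24 → cabin 3 (new)  [load 24/39]
  19 → cabin 4 (new)  [load 19/39]
  11 → cabin 2  [load 36/39]
  9 → cabin 3  [load 33/39]
  8 → cabin 4  [load 27/39]
4 cabins opened.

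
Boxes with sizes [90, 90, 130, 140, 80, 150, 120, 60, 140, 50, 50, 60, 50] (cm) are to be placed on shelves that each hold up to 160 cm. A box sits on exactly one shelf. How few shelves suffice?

9

Total = 150 + 140 + 140 + 130 + 120 + 90 + 90 + 80 + 60 + 60 + 50 + 50 + 50 = 1210 cm.
Lower bound: ⌈1210/160⌉ = 8 shelves.
A packing using 9 shelves:
  shelf 1: 150 = 150
  shelf 2: 140 = 140
  shelf 3: 140 = 140
  shelf 4: 130 = 130
  shelf 5: 120 = 120
  shelf 6: 90 + 60 = 150
  shelf 7: 90 + 60 = 150
  shelf 8: 80 + 50 = 130
  shelf 9: 50 + 50 = 100
No arrangement into 8 shelves stays within capacity, so 9 is optimal.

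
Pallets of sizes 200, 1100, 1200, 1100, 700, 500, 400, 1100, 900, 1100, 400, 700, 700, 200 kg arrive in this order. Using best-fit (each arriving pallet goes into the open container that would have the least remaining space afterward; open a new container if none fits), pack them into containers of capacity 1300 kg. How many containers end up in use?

9

  200 → container 1 (new)  [load 200/1300]
  1100 → container 1  [load 1300/1300]
  1200 → container 2 (new)  [load 1200/1300]
  1100 → container 3 (new)  [load 1100/1300]
  700 → container 4 (new)  [load 700/1300]
  500 → container 4  [load 1200/1300]
  400 → container 5 (new)  [load 400/1300]
  1100 → container 6 (new)  [load 1100/1300]
  900 → container 5  [load 1300/1300]
  1100 → container 7 (new)  [load 1100/1300]
  400 → container 8 (new)  [load 400/1300]
  700 → container 8  [load 1100/1300]
  700 → container 9 (new)  [load 700/1300]
  200 → container 3  [load 1300/1300]
9 containers opened.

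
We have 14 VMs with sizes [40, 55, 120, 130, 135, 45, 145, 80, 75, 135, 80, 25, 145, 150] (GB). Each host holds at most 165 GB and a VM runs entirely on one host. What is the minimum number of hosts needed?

Total = 150 + 145 + 145 + 135 + 135 + 130 + 120 + 80 + 80 + 75 + 55 + 45 + 40 + 25 = 1360 GB.
Lower bound: ⌈1360/165⌉ = 9 hosts.
A packing using 10 hosts:
  host 1: 150 = 150
  host 2: 145 = 145
  host 3: 145 = 145
  host 4: 135 + 25 = 160
  host 5: 135 = 135
  host 6: 130 = 130
  host 7: 120 + 45 = 165
  host 8: 80 + 80 = 160
  host 9: 75 + 55 = 130
  host 10: 40 = 40
No arrangement into 9 hosts stays within capacity, so 10 is optimal.

10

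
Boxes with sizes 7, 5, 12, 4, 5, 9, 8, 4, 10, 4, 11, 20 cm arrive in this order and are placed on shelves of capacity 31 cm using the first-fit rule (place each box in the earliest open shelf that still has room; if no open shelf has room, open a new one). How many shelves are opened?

  7 → shelf 1 (new)  [load 7/31]
  5 → shelf 1  [load 12/31]
  12 → shelf 1  [load 24/31]
  4 → shelf 1  [load 28/31]
  5 → shelf 2 (new)  [load 5/31]
  9 → shelf 2  [load 14/31]
  8 → shelf 2  [load 22/31]
  4 → shelf 2  [load 26/31]
  10 → shelf 3 (new)  [load 10/31]
  4 → shelf 2  [load 30/31]
  11 → shelf 3  [load 21/31]
  20 → shelf 4 (new)  [load 20/31]
4 shelves opened.

4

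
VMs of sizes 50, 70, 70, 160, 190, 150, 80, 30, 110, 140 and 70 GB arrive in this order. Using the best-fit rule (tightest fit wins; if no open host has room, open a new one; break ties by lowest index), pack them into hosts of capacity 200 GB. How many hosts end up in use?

7

  50 → host 1 (new)  [load 50/200]
  70 → host 1  [load 120/200]
  70 → host 1  [load 190/200]
  160 → host 2 (new)  [load 160/200]
  190 → host 3 (new)  [load 190/200]
  150 → host 4 (new)  [load 150/200]
  80 → host 5 (new)  [load 80/200]
  30 → host 2  [load 190/200]
  110 → host 5  [load 190/200]
  140 → host 6 (new)  [load 140/200]
  70 → host 7 (new)  [load 70/200]
7 hosts opened.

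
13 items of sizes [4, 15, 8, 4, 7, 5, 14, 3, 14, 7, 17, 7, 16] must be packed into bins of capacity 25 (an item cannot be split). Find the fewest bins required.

5

Total = 17 + 16 + 15 + 14 + 14 + 8 + 7 + 7 + 7 + 5 + 4 + 4 + 3 = 121.
Lower bound: ⌈121/25⌉ = 5 bins.
A packing using 5 bins:
  bin 1: 17 + 8 = 25
  bin 2: 16 + 7 = 23
  bin 3: 15 + 7 + 3 = 25
  bin 4: 14 + 7 + 4 = 25
  bin 5: 14 + 5 + 4 = 23
This matches the lower bound, so 5 is optimal.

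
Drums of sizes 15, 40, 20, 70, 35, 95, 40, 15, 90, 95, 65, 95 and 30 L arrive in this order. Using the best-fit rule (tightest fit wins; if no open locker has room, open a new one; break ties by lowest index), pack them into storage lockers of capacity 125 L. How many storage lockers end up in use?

  15 → locker 1 (new)  [load 15/125]
  40 → locker 1  [load 55/125]
  20 → locker 1  [load 75/125]
  70 → locker 2 (new)  [load 70/125]
  35 → locker 1  [load 110/125]
  95 → locker 3 (new)  [load 95/125]
  40 → locker 2  [load 110/125]
  15 → locker 1  [load 125/125]
  90 → locker 4 (new)  [load 90/125]
  95 → locker 5 (new)  [load 95/125]
  65 → locker 6 (new)  [load 65/125]
  95 → locker 7 (new)  [load 95/125]
  30 → locker 3  [load 125/125]
7 storage lockers opened.

7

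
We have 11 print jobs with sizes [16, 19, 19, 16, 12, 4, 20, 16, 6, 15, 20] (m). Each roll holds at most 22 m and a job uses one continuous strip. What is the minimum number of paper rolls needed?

9

Total = 20 + 20 + 19 + 19 + 16 + 16 + 16 + 15 + 12 + 6 + 4 = 163 m.
Lower bound: ⌈163/22⌉ = 8 paper rolls.
Also, 9 print jobs each exceed 11 m, and no two of those can share a roll, so at least 9 paper rolls are needed.
A packing using 9 paper rolls:
  roll 1: 20 = 20
  roll 2: 20 = 20
  roll 3: 19 = 19
  roll 4: 19 = 19
  roll 5: 16 + 6 = 22
  roll 6: 16 + 4 = 20
  roll 7: 16 = 16
  roll 8: 15 = 15
  roll 9: 12 = 12
This matches the lower bound, so 9 is optimal.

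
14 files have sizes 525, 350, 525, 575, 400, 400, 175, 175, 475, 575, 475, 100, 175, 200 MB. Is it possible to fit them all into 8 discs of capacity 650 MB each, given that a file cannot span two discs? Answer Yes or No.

No

Total = 5125 MB; ⌈5125/650⌉ = 8.
9 files each exceed half the capacity and cannot share a disc, forcing at least 9 discs.
At least 9 discs are required, but only 8 are allowed.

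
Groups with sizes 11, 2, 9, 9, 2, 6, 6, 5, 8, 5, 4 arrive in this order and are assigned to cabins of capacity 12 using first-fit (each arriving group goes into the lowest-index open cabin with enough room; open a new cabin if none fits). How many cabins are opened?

6

  11 → cabin 1 (new)  [load 11/12]
  2 → cabin 2 (new)  [load 2/12]
  9 → cabin 2  [load 11/12]
  9 → cabin 3 (new)  [load 9/12]
  2 → cabin 3  [load 11/12]
  6 → cabin 4 (new)  [load 6/12]
  6 → cabin 4  [load 12/12]
  5 → cabin 5 (new)  [load 5/12]
  8 → cabin 6 (new)  [load 8/12]
  5 → cabin 5  [load 10/12]
  4 → cabin 6  [load 12/12]
6 cabins opened.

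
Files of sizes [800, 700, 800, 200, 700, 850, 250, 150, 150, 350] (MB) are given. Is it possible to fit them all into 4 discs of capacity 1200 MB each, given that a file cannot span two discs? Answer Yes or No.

No

Total = 4950 MB; ⌈4950/1200⌉ = 5.
At least 5 discs are required, but only 4 are allowed.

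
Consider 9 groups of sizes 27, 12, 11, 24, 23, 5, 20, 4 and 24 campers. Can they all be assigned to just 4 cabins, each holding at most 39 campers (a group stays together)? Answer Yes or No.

Total = 150 campers; ⌈150/39⌉ = 4.
5 groups each exceed half the capacity and cannot share a cabin, forcing at least 5 cabins.
At least 5 cabins are required, but only 4 are allowed.

No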